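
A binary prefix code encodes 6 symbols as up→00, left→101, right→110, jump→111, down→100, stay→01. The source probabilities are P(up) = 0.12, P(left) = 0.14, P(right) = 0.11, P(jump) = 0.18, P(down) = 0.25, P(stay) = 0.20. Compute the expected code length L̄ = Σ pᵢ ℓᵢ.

L̄ = Σ pᵢ·ℓᵢ = 0.12·2 + 0.14·3 + 0.11·3 + 0.18·3 + 0.25·3 + 0.20·2 = 2.68 bits/symbol.

2.68 bits/symbol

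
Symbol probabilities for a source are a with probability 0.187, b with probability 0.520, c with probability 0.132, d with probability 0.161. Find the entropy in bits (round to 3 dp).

H = −Σ pᵢ log₂ pᵢ.
−0.187·log₂(0.187) = 0.4523
−0.520·log₂(0.520) = 0.4906
−0.132·log₂(0.132) = 0.3856
−0.161·log₂(0.161) = 0.4242
Sum ≈ 1.7527 → 1.753 bits.

1.753 bits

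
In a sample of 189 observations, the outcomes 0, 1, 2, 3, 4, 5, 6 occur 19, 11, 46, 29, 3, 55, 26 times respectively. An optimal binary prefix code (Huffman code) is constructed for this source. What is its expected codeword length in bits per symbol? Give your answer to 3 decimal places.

2.540 bits/symbol

Probabilities are the counts divided by 189.
Repeatedly combine the two least-probable nodes; the expected code length is the sum of the merged weights.
merge 1/63 + 11/189 → 2/27
merge 2/27 + 19/189 → 11/63
merge 26/189 + 29/189 → 55/189
merge 11/63 + 46/189 → 79/189
merge 55/189 + 55/189 → 110/189
merge 79/189 + 110/189 → 1
L = 2/27 + 11/63 + 55/189 + 79/189 + 110/189 + 1 = 160/63 ≈ 2.540 bits/symbol.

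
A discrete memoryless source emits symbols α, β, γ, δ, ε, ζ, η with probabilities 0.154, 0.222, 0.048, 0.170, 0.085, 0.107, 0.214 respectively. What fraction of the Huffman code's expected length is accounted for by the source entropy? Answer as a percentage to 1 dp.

Entropy H = −Σ p log₂ p ≈ 2.6659 bits.
Huffman merges: 6/125+17/200→133/1000; 107/1000+133/1000→6/25; 77/500+17/100→81/250; 107/500+111/500→109/250; 6/25+81/250→141/250; 109/250+141/250→1. L = 2697/1000 ≈ 2.6970.
Efficiency = H/L = 2.6659/2.6970 = 98.8%.

98.8%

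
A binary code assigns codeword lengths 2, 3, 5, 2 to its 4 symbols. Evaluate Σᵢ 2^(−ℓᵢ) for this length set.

With common denominator 2^5 = 32: Σ 2^(−ℓᵢ) = 8/32 + 4/32 + 1/32 + 8/32 = 21/32 = 0.65625.

0.65625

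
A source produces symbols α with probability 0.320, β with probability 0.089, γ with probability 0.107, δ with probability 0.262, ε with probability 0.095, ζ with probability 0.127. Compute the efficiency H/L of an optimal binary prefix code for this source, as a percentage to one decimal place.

Entropy H = −Σ p log₂ p ≈ 2.3886 bits.
Huffman merges: 89/1000+19/200→23/125; 107/1000+127/1000→117/500; 23/125+117/500→209/500; 131/500+8/25→291/500; 209/500+291/500→1. L = 1209/500 ≈ 2.4180.
Efficiency = H/L = 2.3886/2.4180 = 98.8%.

98.8%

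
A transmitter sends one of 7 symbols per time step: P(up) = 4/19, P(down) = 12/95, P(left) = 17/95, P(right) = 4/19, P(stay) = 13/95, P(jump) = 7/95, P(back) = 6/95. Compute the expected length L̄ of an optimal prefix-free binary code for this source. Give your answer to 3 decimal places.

Repeatedly combine the two least-probable nodes; the expected code length is the sum of the merged weights.
merge 6/95 + 7/95 → 13/95
merge 12/95 + 13/95 → 5/19
merge 13/95 + 17/95 → 6/19
merge 4/19 + 4/19 → 8/19
merge 5/19 + 6/19 → 11/19
merge 8/19 + 11/19 → 1
L = 13/95 + 5/19 + 6/19 + 8/19 + 11/19 + 1 = 258/95 ≈ 2.716 bits/symbol.

2.716 bits/symbol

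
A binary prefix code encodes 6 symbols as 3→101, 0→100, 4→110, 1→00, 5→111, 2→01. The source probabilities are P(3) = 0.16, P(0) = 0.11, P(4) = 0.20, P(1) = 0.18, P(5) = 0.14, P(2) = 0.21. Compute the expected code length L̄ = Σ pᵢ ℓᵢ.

2.61 bits/symbol

L̄ = Σ pᵢ·ℓᵢ = 0.16·3 + 0.11·3 + 0.20·3 + 0.18·2 + 0.14·3 + 0.21·2 = 2.61 bits/symbol.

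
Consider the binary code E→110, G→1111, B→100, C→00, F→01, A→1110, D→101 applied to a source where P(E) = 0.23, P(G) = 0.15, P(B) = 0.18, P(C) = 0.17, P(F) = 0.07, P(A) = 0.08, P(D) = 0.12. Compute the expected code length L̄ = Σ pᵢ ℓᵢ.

2.99 bits/symbol

L̄ = Σ pᵢ·ℓᵢ = 0.23·3 + 0.15·4 + 0.18·3 + 0.17·2 + 0.07·2 + 0.08·4 + 0.12·3 = 2.99 bits/symbol.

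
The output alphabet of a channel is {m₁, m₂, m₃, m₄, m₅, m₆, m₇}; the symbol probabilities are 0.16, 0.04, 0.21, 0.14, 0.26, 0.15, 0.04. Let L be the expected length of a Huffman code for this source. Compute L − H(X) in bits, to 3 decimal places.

Entropy H = −Σ p log₂ p ≈ 2.5803 bits.
Huffman merges: 1/25+1/25→2/25; 2/25+7/50→11/50; 3/20+4/25→31/100; 21/100+11/50→43/100; 13/50+31/100→57/100; 43/100+57/100→1. L = 261/100 ≈ 2.6100.
L − H = 2.6100 − 2.5803 = 0.030 bits.

0.030 bits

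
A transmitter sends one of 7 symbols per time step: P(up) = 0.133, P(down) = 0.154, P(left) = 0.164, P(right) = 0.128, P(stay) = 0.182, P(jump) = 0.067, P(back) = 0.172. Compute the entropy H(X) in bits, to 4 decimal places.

2.7555 bits

H = −Σ pᵢ log₂ pᵢ.
−0.133·log₂(0.133) = 0.3871
−0.154·log₂(0.154) = 0.4156
−0.164·log₂(0.164) = 0.4278
−0.128·log₂(0.128) = 0.3796
−0.182·log₂(0.182) = 0.4474
−0.067·log₂(0.067) = 0.2613
−0.172·log₂(0.172) = 0.4368
Sum ≈ 2.7555 → 2.7555 bits.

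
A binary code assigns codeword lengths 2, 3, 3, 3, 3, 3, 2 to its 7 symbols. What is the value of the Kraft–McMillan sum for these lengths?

1.125

With common denominator 2^3 = 8: Σ 2^(−ℓᵢ) = 2/8 + 1/8 + 1/8 + 1/8 + 1/8 + 1/8 + 2/8 = 9/8 = 1.125.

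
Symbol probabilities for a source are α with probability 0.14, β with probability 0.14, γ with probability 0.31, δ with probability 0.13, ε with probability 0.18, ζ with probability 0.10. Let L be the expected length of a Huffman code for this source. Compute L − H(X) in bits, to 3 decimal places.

Entropy H = −Σ p log₂ p ≈ 2.4782 bits.
Huffman merges: 1/10+13/100→23/100; 7/50+7/50→7/25; 9/50+23/100→41/100; 7/25+31/100→59/100; 41/100+59/100→1. L = 251/100 ≈ 2.5100.
L − H = 2.5100 − 2.4782 = 0.032 bits.

0.032 bits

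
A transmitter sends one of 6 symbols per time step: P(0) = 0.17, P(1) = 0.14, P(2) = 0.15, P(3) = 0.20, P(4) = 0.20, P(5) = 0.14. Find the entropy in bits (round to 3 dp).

2.568 bits

H = −Σ pᵢ log₂ pᵢ.
−0.17·log₂(0.17) = 0.4346
−0.14·log₂(0.14) = 0.3971
−0.15·log₂(0.15) = 0.4105
−0.20·log₂(0.20) = 0.4644
−0.20·log₂(0.20) = 0.4644
−0.14·log₂(0.14) = 0.3971
Sum ≈ 2.5681 → 2.568 bits.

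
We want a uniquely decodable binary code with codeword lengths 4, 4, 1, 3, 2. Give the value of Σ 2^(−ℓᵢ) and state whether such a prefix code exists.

With common denominator 2^4 = 16: Σ 2^(−ℓᵢ) = 1/16 + 1/16 + 8/16 + 2/16 + 4/16 = 16/16 = 1.
Kraft's inequality requires Σ ≤ 1; here Σ = 1 ≤ 1, so such a prefix code exists.

1; yes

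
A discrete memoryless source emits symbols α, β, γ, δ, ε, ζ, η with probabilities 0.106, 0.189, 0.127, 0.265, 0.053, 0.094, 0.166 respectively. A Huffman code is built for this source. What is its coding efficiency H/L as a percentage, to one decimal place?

Entropy H = −Σ p log₂ p ≈ 2.6586 bits.
Huffman merges: 53/1000+47/500→147/1000; 53/500+127/1000→233/1000; 147/1000+83/500→313/1000; 189/1000+233/1000→211/500; 53/200+313/1000→289/500; 211/500+289/500→1. L = 2693/1000 ≈ 2.6930.
Efficiency = H/L = 2.6586/2.6930 = 98.7%.

98.7%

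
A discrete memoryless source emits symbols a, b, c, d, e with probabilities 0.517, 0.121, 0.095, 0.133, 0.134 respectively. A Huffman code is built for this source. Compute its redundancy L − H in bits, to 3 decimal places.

0.007 bits

Entropy H = −Σ p log₂ p ≈ 1.9590 bits.
Huffman merges: 19/200+121/1000→27/125; 133/1000+67/500→267/1000; 27/125+267/1000→483/1000; 483/1000+517/1000→1. L = 983/500 ≈ 1.9660.
L − H = 1.9660 − 1.9590 = 0.007 bits.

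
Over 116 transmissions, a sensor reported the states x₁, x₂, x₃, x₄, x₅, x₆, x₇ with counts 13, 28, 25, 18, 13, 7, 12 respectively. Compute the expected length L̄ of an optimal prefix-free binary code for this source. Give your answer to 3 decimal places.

2.707 bits/symbol

Probabilities are the counts divided by 116.
Repeatedly combine the two least-probable nodes; the expected code length is the sum of the merged weights.
merge 7/116 + 3/29 → 19/116
merge 13/116 + 13/116 → 13/58
merge 9/58 + 19/116 → 37/116
merge 25/116 + 13/58 → 51/116
merge 7/29 + 37/116 → 65/116
merge 51/116 + 65/116 → 1
L = 19/116 + 13/58 + 37/116 + 51/116 + 65/116 + 1 = 157/58 ≈ 2.707 bits/symbol.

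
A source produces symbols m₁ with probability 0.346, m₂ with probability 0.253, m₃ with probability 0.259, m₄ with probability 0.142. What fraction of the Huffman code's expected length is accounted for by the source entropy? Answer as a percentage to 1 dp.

Entropy H = −Σ p log₂ p ≈ 1.9361 bits.
Huffman merges: 71/500+253/1000→79/200; 259/1000+173/500→121/200; 79/200+121/200→1. L = 2 ≈ 2.0000.
Efficiency = H/L = 1.9361/2.0000 = 96.8%.

96.8%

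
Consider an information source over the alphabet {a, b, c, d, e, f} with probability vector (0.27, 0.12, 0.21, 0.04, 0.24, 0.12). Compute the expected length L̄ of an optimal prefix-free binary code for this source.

2.44 bits/symbol

Repeatedly combine the two least-probable nodes; the expected code length is the sum of the merged weights.
merge 1/25 + 3/25 → 4/25
merge 3/25 + 4/25 → 7/25
merge 21/100 + 6/25 → 9/20
merge 27/100 + 7/25 → 11/20
merge 9/20 + 11/20 → 1
L = 4/25 + 7/25 + 9/20 + 11/20 + 1 = 61/25 = 2.44 bits/symbol.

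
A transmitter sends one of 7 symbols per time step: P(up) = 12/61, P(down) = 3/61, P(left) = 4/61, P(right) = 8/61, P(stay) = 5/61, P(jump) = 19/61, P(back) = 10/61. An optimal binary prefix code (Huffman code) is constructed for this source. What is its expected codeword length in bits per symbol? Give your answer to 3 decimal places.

Repeatedly combine the two least-probable nodes; the expected code length is the sum of the merged weights.
merge 3/61 + 4/61 → 7/61
merge 5/61 + 7/61 → 12/61
merge 8/61 + 10/61 → 18/61
merge 12/61 + 12/61 → 24/61
merge 18/61 + 19/61 → 37/61
merge 24/61 + 37/61 → 1
L = 7/61 + 12/61 + 18/61 + 24/61 + 37/61 + 1 = 159/61 ≈ 2.607 bits/symbol.

2.607 bits/symbol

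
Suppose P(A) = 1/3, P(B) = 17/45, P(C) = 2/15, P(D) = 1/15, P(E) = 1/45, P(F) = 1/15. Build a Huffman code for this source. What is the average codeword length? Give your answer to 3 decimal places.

2.156 bits/symbol

Repeatedly combine the two least-probable nodes; the expected code length is the sum of the merged weights.
merge 1/45 + 1/15 → 4/45
merge 1/15 + 4/45 → 7/45
merge 2/15 + 7/45 → 13/45
merge 13/45 + 1/3 → 28/45
merge 17/45 + 28/45 → 1
L = 4/45 + 7/45 + 13/45 + 28/45 + 1 = 97/45 ≈ 2.156 bits/symbol.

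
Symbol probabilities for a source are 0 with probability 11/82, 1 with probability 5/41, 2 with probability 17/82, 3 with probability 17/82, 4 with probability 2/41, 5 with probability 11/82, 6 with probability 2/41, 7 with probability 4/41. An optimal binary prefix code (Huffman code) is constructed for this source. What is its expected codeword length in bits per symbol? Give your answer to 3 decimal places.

2.878 bits/symbol

Repeatedly combine the two least-probable nodes; the expected code length is the sum of the merged weights.
merge 2/41 + 2/41 → 4/41
merge 4/41 + 4/41 → 8/41
merge 5/41 + 11/82 → 21/82
merge 11/82 + 8/41 → 27/82
merge 17/82 + 17/82 → 17/41
merge 21/82 + 27/82 → 24/41
merge 17/41 + 24/41 → 1
L = 4/41 + 8/41 + 21/82 + 27/82 + 17/41 + 24/41 + 1 = 118/41 ≈ 2.878 bits/symbol.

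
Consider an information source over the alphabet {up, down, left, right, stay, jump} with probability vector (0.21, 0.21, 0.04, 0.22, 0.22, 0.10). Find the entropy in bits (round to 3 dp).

2.425 bits

H = −Σ pᵢ log₂ pᵢ.
−0.21·log₂(0.21) = 0.4728
−0.21·log₂(0.21) = 0.4728
−0.04·log₂(0.04) = 0.1858
−0.22·log₂(0.22) = 0.4806
−0.22·log₂(0.22) = 0.4806
−0.10·log₂(0.10) = 0.3322
Sum ≈ 2.4247 → 2.425 bits.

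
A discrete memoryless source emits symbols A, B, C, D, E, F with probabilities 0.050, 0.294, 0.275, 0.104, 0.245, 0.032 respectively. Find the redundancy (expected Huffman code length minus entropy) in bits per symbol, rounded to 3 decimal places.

0.025 bits

Entropy H = −Σ p log₂ p ≈ 2.2432 bits.
Huffman merges: 4/125+1/20→41/500; 41/500+13/125→93/500; 93/500+49/200→431/1000; 11/40+147/500→569/1000; 431/1000+569/1000→1. L = 567/250 ≈ 2.2680.
L − H = 2.2680 − 2.2432 = 0.025 bits.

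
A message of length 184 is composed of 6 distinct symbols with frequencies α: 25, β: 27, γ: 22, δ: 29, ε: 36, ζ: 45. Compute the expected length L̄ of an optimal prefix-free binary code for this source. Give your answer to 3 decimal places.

2.560 bits/symbol

Probabilities are the counts divided by 184.
Repeatedly combine the two least-probable nodes; the expected code length is the sum of the merged weights.
merge 11/92 + 25/184 → 47/184
merge 27/184 + 29/184 → 7/23
merge 9/46 + 45/184 → 81/184
merge 47/184 + 7/23 → 103/184
merge 81/184 + 103/184 → 1
L = 47/184 + 7/23 + 81/184 + 103/184 + 1 = 471/184 ≈ 2.560 bits/symbol.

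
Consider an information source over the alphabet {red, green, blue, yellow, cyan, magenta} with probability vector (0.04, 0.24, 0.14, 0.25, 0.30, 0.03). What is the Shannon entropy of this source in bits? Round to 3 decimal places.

H = −Σ pᵢ log₂ pᵢ.
−0.04·log₂(0.04) = 0.1858
−0.24·log₂(0.24) = 0.4941
−0.14·log₂(0.14) = 0.3971
−0.25·log₂(0.25) = 0.5000
−0.30·log₂(0.30) = 0.5211
−0.03·log₂(0.03) = 0.1518
Sum ≈ 2.2499 → 2.250 bits.

2.250 bits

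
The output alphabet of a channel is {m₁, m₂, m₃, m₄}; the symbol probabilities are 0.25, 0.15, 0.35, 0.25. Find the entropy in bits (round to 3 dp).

1.941 bits

H = −Σ pᵢ log₂ pᵢ.
−0.25·log₂(0.25) = 0.5000
−0.15·log₂(0.15) = 0.4105
−0.35·log₂(0.35) = 0.5301
−0.25·log₂(0.25) = 0.5000
Sum ≈ 1.9406 → 1.941 bits.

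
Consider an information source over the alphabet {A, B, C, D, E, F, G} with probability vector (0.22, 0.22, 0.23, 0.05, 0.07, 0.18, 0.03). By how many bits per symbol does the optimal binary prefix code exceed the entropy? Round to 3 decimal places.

0.029 bits

Entropy H = −Σ p log₂ p ≈ 2.5305 bits.
Huffman merges: 3/100+1/20→2/25; 7/100+2/25→3/20; 3/20+9/50→33/100; 11/50+11/50→11/25; 23/100+33/100→14/25; 11/25+14/25→1. L = 64/25 ≈ 2.5600.
L − H = 2.5600 − 2.5305 = 0.029 bits.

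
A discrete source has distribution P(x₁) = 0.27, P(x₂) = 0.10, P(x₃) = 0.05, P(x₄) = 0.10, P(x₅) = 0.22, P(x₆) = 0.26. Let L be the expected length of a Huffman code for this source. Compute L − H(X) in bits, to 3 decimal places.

Entropy H = −Σ p log₂ p ≈ 2.3764 bits.
Huffman merges: 1/20+1/10→3/20; 1/10+3/20→1/4; 11/50+1/4→47/100; 13/50+27/100→53/100; 47/100+53/100→1. L = 12/5 ≈ 2.4000.
L − H = 2.4000 − 2.3764 = 0.024 bits.

0.024 bits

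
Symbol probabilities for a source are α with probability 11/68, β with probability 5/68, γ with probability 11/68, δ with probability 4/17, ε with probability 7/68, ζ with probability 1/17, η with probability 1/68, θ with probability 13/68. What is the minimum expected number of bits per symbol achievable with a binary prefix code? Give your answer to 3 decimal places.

Repeatedly combine the two least-probable nodes; the expected code length is the sum of the merged weights.
merge 1/68 + 1/17 → 5/68
merge 5/68 + 5/68 → 5/34
merge 7/68 + 5/34 → 1/4
merge 11/68 + 11/68 → 11/34
merge 13/68 + 4/17 → 29/68
merge 1/4 + 11/34 → 39/68
merge 29/68 + 39/68 → 1
L = 5/68 + 5/34 + 1/4 + 11/34 + 29/68 + 39/68 + 1 = 95/34 ≈ 2.794 bits/symbol.

2.794 bits/symbol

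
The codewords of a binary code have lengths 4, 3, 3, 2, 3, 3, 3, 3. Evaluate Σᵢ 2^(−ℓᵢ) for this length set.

1.0625

With common denominator 2^4 = 16: Σ 2^(−ℓᵢ) = 1/16 + 2/16 + 2/16 + 4/16 + 2/16 + 2/16 + 2/16 + 2/16 = 17/16 = 1.0625.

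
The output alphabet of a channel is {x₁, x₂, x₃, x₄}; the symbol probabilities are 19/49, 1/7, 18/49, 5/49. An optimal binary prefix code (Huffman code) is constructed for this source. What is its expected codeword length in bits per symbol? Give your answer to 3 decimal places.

1.857 bits/symbol

Repeatedly combine the two least-probable nodes; the expected code length is the sum of the merged weights.
merge 5/49 + 1/7 → 12/49
merge 12/49 + 18/49 → 30/49
merge 19/49 + 30/49 → 1
L = 12/49 + 30/49 + 1 = 13/7 ≈ 1.857 bits/symbol.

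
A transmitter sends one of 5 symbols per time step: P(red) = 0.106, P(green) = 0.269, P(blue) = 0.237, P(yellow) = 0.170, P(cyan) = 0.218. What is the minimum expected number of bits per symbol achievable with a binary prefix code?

2.276 bits/symbol

Repeatedly combine the two least-probable nodes; the expected code length is the sum of the merged weights.
merge 53/500 + 17/100 → 69/250
merge 109/500 + 237/1000 → 91/200
merge 269/1000 + 69/250 → 109/200
merge 91/200 + 109/200 → 1
L = 69/250 + 91/200 + 109/200 + 1 = 569/250 = 2.276 bits/symbol.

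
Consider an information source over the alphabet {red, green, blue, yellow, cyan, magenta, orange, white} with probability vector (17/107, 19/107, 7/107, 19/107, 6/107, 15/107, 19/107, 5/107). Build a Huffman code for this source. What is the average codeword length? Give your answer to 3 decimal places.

2.916 bits/symbol

Repeatedly combine the two least-probable nodes; the expected code length is the sum of the merged weights.
merge 5/107 + 6/107 → 11/107
merge 7/107 + 11/107 → 18/107
merge 15/107 + 17/107 → 32/107
merge 18/107 + 19/107 → 37/107
merge 19/107 + 19/107 → 38/107
merge 32/107 + 37/107 → 69/107
merge 38/107 + 69/107 → 1
L = 11/107 + 18/107 + 32/107 + 37/107 + 38/107 + 69/107 + 1 = 312/107 ≈ 2.916 bits/symbol.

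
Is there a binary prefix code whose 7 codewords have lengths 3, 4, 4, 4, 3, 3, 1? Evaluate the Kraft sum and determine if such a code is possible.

With common denominator 2^4 = 16: Σ 2^(−ℓᵢ) = 2/16 + 1/16 + 1/16 + 1/16 + 2/16 + 2/16 + 8/16 = 17/16 = 1.0625.
Kraft's inequality requires Σ ≤ 1; here Σ = 1.0625 > 1, so no such prefix code exists.

1.0625; no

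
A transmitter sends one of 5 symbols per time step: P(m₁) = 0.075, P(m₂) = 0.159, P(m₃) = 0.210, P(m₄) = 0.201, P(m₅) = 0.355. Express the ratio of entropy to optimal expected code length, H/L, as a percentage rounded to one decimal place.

Entropy H = −Σ p log₂ p ≈ 2.1706 bits.
Huffman merges: 3/40+159/1000→117/500; 201/1000+21/100→411/1000; 117/500+71/200→589/1000; 411/1000+589/1000→1. L = 1117/500 ≈ 2.2340.
Efficiency = H/L = 2.1706/2.2340 = 97.2%.

97.2%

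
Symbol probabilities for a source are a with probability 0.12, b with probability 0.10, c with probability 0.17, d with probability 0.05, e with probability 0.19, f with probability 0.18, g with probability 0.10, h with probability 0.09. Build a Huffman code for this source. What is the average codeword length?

2.95 bits/symbol

Repeatedly combine the two least-probable nodes; the expected code length is the sum of the merged weights.
merge 1/20 + 9/100 → 7/50
merge 1/10 + 1/10 → 1/5
merge 3/25 + 7/50 → 13/50
merge 17/100 + 9/50 → 7/20
merge 19/100 + 1/5 → 39/100
merge 13/50 + 7/20 → 61/100
merge 39/100 + 61/100 → 1
L = 7/50 + 1/5 + 13/50 + 7/20 + 39/100 + 61/100 + 1 = 59/20 = 2.95 bits/symbol.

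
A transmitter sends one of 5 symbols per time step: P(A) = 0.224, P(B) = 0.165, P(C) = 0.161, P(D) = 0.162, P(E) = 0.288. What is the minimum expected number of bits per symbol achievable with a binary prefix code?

Repeatedly combine the two least-probable nodes; the expected code length is the sum of the merged weights.
merge 161/1000 + 81/500 → 323/1000
merge 33/200 + 28/125 → 389/1000
merge 36/125 + 323/1000 → 611/1000
merge 389/1000 + 611/1000 → 1
L = 323/1000 + 389/1000 + 611/1000 + 1 = 2323/1000 = 2.323 bits/symbol.

2.323 bits/symbol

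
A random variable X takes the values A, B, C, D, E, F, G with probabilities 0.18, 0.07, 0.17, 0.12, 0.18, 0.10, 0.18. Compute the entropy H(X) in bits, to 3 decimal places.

2.738 bits

H = −Σ pᵢ log₂ pᵢ.
−0.18·log₂(0.18) = 0.4453
−0.07·log₂(0.07) = 0.2686
−0.17·log₂(0.17) = 0.4346
−0.12·log₂(0.12) = 0.3671
−0.18·log₂(0.18) = 0.4453
−0.10·log₂(0.10) = 0.3322
−0.18·log₂(0.18) = 0.4453
Sum ≈ 2.7383 → 2.738 bits.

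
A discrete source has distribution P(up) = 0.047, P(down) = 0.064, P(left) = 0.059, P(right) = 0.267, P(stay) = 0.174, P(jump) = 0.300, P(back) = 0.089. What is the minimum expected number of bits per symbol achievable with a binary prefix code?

Repeatedly combine the two least-probable nodes; the expected code length is the sum of the merged weights.
merge 47/1000 + 59/1000 → 53/500
merge 8/125 + 89/1000 → 153/1000
merge 53/500 + 153/1000 → 259/1000
merge 87/500 + 259/1000 → 433/1000
merge 267/1000 + 3/10 → 567/1000
merge 433/1000 + 567/1000 → 1
L = 53/500 + 153/1000 + 259/1000 + 433/1000 + 567/1000 + 1 = 1259/500 = 2.518 bits/symbol.

2.518 bits/symbol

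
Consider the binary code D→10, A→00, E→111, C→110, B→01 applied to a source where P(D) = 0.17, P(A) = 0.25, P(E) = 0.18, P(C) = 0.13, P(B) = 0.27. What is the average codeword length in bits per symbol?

L̄ = Σ pᵢ·ℓᵢ = 0.17·2 + 0.25·2 + 0.18·3 + 0.13·3 + 0.27·2 = 2.31 bits/symbol.

2.31 bits/symbol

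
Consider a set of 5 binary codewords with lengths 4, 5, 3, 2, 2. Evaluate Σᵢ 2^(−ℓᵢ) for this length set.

0.71875

With common denominator 2^5 = 32: Σ 2^(−ℓᵢ) = 2/32 + 1/32 + 4/32 + 8/32 + 8/32 = 23/32 = 0.71875.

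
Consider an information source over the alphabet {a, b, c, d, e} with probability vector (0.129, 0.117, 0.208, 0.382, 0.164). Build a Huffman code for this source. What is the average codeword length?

2.236 bits/symbol

Repeatedly combine the two least-probable nodes; the expected code length is the sum of the merged weights.
merge 117/1000 + 129/1000 → 123/500
merge 41/250 + 26/125 → 93/250
merge 123/500 + 93/250 → 309/500
merge 191/500 + 309/500 → 1
L = 123/500 + 93/250 + 309/500 + 1 = 559/250 = 2.236 bits/symbol.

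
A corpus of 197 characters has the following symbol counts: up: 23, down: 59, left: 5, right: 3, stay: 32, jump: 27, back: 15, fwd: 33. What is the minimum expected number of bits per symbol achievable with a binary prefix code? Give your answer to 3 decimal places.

Probabilities are the counts divided by 197.
Repeatedly combine the two least-probable nodes; the expected code length is the sum of the merged weights.
merge 3/197 + 5/197 → 8/197
merge 8/197 + 15/197 → 23/197
merge 23/197 + 23/197 → 46/197
merge 27/197 + 32/197 → 59/197
merge 33/197 + 46/197 → 79/197
merge 59/197 + 59/197 → 118/197
merge 79/197 + 118/197 → 1
L = 8/197 + 23/197 + 46/197 + 59/197 + 79/197 + 118/197 + 1 = 530/197 ≈ 2.690 bits/symbol.

2.690 bits/symbol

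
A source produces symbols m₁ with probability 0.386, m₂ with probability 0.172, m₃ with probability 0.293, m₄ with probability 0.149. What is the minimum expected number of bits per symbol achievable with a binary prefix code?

1.935 bits/symbol

Repeatedly combine the two least-probable nodes; the expected code length is the sum of the merged weights.
merge 149/1000 + 43/250 → 321/1000
merge 293/1000 + 321/1000 → 307/500
merge 193/500 + 307/500 → 1
L = 321/1000 + 307/500 + 1 = 387/200 = 1.935 bits/symbol.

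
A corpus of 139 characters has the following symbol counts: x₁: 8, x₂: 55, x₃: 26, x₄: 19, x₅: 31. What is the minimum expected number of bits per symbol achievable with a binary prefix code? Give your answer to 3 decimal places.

Probabilities are the counts divided by 139.
Repeatedly combine the two least-probable nodes; the expected code length is the sum of the merged weights.
merge 8/139 + 19/139 → 27/139
merge 26/139 + 27/139 → 53/139
merge 31/139 + 53/139 → 84/139
merge 55/139 + 84/139 → 1
L = 27/139 + 53/139 + 84/139 + 1 = 303/139 ≈ 2.180 bits/symbol.

2.180 bits/symbol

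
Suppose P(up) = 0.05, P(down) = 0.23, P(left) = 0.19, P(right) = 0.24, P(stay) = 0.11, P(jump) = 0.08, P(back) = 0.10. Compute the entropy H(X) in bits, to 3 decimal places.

2.627 bits

H = −Σ pᵢ log₂ pᵢ.
−0.05·log₂(0.05) = 0.2161
−0.23·log₂(0.23) = 0.4877
−0.19·log₂(0.19) = 0.4552
−0.24·log₂(0.24) = 0.4941
−0.11·log₂(0.11) = 0.3503
−0.08·log₂(0.08) = 0.2915
−0.10·log₂(0.10) = 0.3322
Sum ≈ 2.6271 → 2.627 bits.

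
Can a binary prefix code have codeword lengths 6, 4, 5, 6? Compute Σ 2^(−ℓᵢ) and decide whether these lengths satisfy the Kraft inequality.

0.125; yes

With common denominator 2^6 = 64: Σ 2^(−ℓᵢ) = 1/64 + 4/64 + 2/64 + 1/64 = 8/64 = 0.125.
Kraft's inequality requires Σ ≤ 1; here Σ = 0.125 ≤ 1, so such a prefix code exists.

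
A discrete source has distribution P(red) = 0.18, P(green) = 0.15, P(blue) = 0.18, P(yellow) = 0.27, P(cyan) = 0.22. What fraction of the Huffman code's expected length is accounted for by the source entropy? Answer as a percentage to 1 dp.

98.4%

Entropy H = −Σ p log₂ p ≈ 2.2918 bits.
Huffman merges: 3/20+9/50→33/100; 9/50+11/50→2/5; 27/100+33/100→3/5; 2/5+3/5→1. L = 233/100 ≈ 2.3300.
Efficiency = H/L = 2.2918/2.3300 = 98.4%.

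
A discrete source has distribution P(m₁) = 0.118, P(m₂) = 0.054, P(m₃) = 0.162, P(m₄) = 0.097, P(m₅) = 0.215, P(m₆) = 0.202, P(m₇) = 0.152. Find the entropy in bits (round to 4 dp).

2.6991 bits

H = −Σ pᵢ log₂ pᵢ.
−0.118·log₂(0.118) = 0.3638
−0.054·log₂(0.054) = 0.2274
−0.162·log₂(0.162) = 0.4254
−0.097·log₂(0.097) = 0.3265
−0.215·log₂(0.215) = 0.4768
−0.202·log₂(0.202) = 0.4661
−0.152·log₂(0.152) = 0.4131
Sum ≈ 2.6991 → 2.6991 bits.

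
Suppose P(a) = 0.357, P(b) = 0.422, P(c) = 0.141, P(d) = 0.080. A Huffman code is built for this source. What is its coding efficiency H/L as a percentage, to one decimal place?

Entropy H = −Σ p log₂ p ≈ 1.7458 bits.
Huffman merges: 2/25+141/1000→221/1000; 221/1000+357/1000→289/500; 211/500+289/500→1. L = 1799/1000 ≈ 1.7990.
Efficiency = H/L = 1.7458/1.7990 = 97.0%.

97.0%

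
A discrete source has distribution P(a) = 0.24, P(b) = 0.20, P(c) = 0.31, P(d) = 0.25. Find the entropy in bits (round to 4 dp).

1.9823 bits

H = −Σ pᵢ log₂ pᵢ.
−0.24·log₂(0.24) = 0.4941
−0.20·log₂(0.20) = 0.4644
−0.31·log₂(0.31) = 0.5238
−0.25·log₂(0.25) = 0.5000
Sum ≈ 1.9823 → 1.9823 bits.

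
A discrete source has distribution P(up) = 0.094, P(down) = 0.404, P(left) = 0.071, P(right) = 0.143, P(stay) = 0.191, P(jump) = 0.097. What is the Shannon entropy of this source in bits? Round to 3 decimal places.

H = −Σ pᵢ log₂ pᵢ.
−0.094·log₂(0.094) = 0.3207
−0.404·log₂(0.404) = 0.5283
−0.071·log₂(0.071) = 0.2709
−0.143·log₂(0.143) = 0.4012
−0.191·log₂(0.191) = 0.4562
−0.097·log₂(0.097) = 0.3265
Sum ≈ 2.3038 → 2.304 bits.

2.304 bits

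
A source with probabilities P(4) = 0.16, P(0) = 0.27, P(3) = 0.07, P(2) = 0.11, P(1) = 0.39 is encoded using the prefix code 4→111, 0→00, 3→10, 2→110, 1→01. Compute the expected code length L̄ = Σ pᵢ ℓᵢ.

L̄ = Σ pᵢ·ℓᵢ = 0.16·3 + 0.27·2 + 0.07·2 + 0.11·3 + 0.39·2 = 2.27 bits/symbol.

2.27 bits/symbol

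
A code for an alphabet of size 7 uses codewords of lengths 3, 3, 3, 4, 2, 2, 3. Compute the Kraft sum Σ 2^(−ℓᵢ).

1.0625

With common denominator 2^4 = 16: Σ 2^(−ℓᵢ) = 2/16 + 2/16 + 2/16 + 1/16 + 4/16 + 4/16 + 2/16 = 17/16 = 1.0625.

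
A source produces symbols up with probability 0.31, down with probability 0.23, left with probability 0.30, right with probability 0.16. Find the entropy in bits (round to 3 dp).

1.956 bits

H = −Σ pᵢ log₂ pᵢ.
−0.31·log₂(0.31) = 0.5238
−0.23·log₂(0.23) = 0.4877
−0.30·log₂(0.30) = 0.5211
−0.16·log₂(0.16) = 0.4230
Sum ≈ 1.9556 → 1.956 bits.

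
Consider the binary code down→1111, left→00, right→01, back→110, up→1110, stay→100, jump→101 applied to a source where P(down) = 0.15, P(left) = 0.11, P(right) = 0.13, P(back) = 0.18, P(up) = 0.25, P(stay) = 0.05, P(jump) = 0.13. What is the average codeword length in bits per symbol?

3.16 bits/symbol

L̄ = Σ pᵢ·ℓᵢ = 0.15·4 + 0.11·2 + 0.13·2 + 0.18·3 + 0.25·4 + 0.05·3 + 0.13·3 = 3.16 bits/symbol.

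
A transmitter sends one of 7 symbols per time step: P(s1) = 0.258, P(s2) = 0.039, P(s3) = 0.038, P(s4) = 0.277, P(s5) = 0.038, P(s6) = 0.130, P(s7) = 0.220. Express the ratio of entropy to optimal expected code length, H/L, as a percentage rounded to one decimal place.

99.4%

Entropy H = −Σ p log₂ p ≈ 2.4216 bits.
Huffman merges: 19/500+19/500→19/250; 39/1000+19/250→23/200; 23/200+13/100→49/200; 11/50+49/200→93/200; 129/500+277/1000→107/200; 93/200+107/200→1. L = 609/250 ≈ 2.4360.
Efficiency = H/L = 2.4216/2.4360 = 99.4%.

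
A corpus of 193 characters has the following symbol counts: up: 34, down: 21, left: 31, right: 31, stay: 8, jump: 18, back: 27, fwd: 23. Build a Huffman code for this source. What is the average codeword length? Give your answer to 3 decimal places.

Probabilities are the counts divided by 193.
Repeatedly combine the two least-probable nodes; the expected code length is the sum of the merged weights.
merge 8/193 + 18/193 → 26/193
merge 21/193 + 23/193 → 44/193
merge 26/193 + 27/193 → 53/193
merge 31/193 + 31/193 → 62/193
merge 34/193 + 44/193 → 78/193
merge 53/193 + 62/193 → 115/193
merge 78/193 + 115/193 → 1
L = 26/193 + 44/193 + 53/193 + 62/193 + 78/193 + 115/193 + 1 = 571/193 ≈ 2.959 bits/symbol.

2.959 bits/symbol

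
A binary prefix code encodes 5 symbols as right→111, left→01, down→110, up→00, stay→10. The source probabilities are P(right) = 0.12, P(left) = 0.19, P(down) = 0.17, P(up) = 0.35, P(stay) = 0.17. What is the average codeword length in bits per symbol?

2.29 bits/symbol

L̄ = Σ pᵢ·ℓᵢ = 0.12·3 + 0.19·2 + 0.17·3 + 0.35·2 + 0.17·2 = 2.29 bits/symbol.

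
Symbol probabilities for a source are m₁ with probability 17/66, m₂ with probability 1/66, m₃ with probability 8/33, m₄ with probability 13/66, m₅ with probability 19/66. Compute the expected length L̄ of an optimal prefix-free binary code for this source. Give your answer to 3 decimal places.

Repeatedly combine the two least-probable nodes; the expected code length is the sum of the merged weights.
merge 1/66 + 13/66 → 7/33
merge 7/33 + 8/33 → 5/11
merge 17/66 + 19/66 → 6/11
merge 5/11 + 6/11 → 1
L = 7/33 + 5/11 + 6/11 + 1 = 73/33 ≈ 2.212 bits/symbol.

2.212 bits/symbol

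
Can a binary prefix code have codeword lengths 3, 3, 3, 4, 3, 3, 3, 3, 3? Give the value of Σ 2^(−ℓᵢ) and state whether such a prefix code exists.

With common denominator 2^4 = 16: Σ 2^(−ℓᵢ) = 2/16 + 2/16 + 2/16 + 1/16 + 2/16 + 2/16 + 2/16 + 2/16 + 2/16 = 17/16 = 1.0625.
Kraft's inequality requires Σ ≤ 1; here Σ = 1.0625 > 1, so no such prefix code exists.

1.0625; no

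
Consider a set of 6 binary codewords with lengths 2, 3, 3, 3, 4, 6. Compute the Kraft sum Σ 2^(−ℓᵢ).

With common denominator 2^6 = 64: Σ 2^(−ℓᵢ) = 16/64 + 8/64 + 8/64 + 8/64 + 4/64 + 1/64 = 45/64 = 0.703125.

0.703125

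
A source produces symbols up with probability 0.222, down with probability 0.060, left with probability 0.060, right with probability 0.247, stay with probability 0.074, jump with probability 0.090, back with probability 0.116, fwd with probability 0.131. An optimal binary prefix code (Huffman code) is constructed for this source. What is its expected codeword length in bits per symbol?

Repeatedly combine the two least-probable nodes; the expected code length is the sum of the merged weights.
merge 3/50 + 3/50 → 3/25
merge 37/500 + 9/100 → 41/250
merge 29/250 + 3/25 → 59/250
merge 131/1000 + 41/250 → 59/200
merge 111/500 + 59/250 → 229/500
merge 247/1000 + 59/200 → 271/500
merge 229/500 + 271/500 → 1
L = 3/25 + 41/250 + 59/250 + 59/200 + 229/500 + 271/500 + 1 = 563/200 = 2.815 bits/symbol.

2.815 bits/symbol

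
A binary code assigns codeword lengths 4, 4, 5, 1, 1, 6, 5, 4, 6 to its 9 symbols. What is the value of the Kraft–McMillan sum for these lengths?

With common denominator 2^6 = 64: Σ 2^(−ℓᵢ) = 4/64 + 4/64 + 2/64 + 32/64 + 32/64 + 1/64 + 2/64 + 4/64 + 1/64 = 82/64 = 1.28125.

1.28125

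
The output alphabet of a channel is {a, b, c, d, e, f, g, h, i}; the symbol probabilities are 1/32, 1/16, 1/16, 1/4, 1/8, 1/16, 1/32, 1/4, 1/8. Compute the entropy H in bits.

Each probability is a power of 1/2, so log₂(1/p) is an integer.
H = Σ p·log₂(1/p) = 1/32·5 + 1/16·4 + 1/16·4 + 1/4·2 + 1/8·3 + 1/16·4 + 1/32·5 + 1/4·2 + 1/8·3 = 2.8125 bits.

2.8125 bits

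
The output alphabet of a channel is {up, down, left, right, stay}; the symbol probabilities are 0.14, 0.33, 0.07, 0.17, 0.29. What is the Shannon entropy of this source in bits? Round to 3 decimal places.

H = −Σ pᵢ log₂ pᵢ.
−0.14·log₂(0.14) = 0.3971
−0.33·log₂(0.33) = 0.5278
−0.07·log₂(0.07) = 0.2686
−0.17·log₂(0.17) = 0.4346
−0.29·log₂(0.29) = 0.5179
Sum ≈ 2.1460 → 2.146 bits.

2.146 bits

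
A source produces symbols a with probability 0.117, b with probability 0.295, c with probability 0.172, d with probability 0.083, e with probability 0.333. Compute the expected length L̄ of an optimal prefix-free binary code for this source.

2.2 bits/symbol

Repeatedly combine the two least-probable nodes; the expected code length is the sum of the merged weights.
merge 83/1000 + 117/1000 → 1/5
merge 43/250 + 1/5 → 93/250
merge 59/200 + 333/1000 → 157/250
merge 93/250 + 157/250 → 1
L = 1/5 + 93/250 + 157/250 + 1 = 11/5 = 2.2 bits/symbol.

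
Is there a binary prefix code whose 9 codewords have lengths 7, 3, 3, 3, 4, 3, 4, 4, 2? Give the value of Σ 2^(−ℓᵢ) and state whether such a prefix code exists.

With common denominator 2^7 = 128: Σ 2^(−ℓᵢ) = 1/128 + 16/128 + 16/128 + 16/128 + 8/128 + 16/128 + 8/128 + 8/128 + 32/128 = 121/128 = 0.9453125.
Kraft's inequality requires Σ ≤ 1; here Σ = 0.9453125 ≤ 1, so such a prefix code exists.

0.9453125; yes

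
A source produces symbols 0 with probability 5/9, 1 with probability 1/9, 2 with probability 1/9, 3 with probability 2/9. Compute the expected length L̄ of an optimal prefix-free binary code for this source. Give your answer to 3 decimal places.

Repeatedly combine the two least-probable nodes; the expected code length is the sum of the merged weights.
merge 1/9 + 1/9 → 2/9
merge 2/9 + 2/9 → 4/9
merge 4/9 + 5/9 → 1
L = 2/9 + 4/9 + 1 = 5/3 ≈ 1.667 bits/symbol.

1.667 bits/symbol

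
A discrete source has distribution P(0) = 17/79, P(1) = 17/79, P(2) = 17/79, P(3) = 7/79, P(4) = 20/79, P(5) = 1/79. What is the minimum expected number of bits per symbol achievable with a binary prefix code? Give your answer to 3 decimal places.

2.418 bits/symbol

Repeatedly combine the two least-probable nodes; the expected code length is the sum of the merged weights.
merge 1/79 + 7/79 → 8/79
merge 8/79 + 17/79 → 25/79
merge 17/79 + 17/79 → 34/79
merge 20/79 + 25/79 → 45/79
merge 34/79 + 45/79 → 1
L = 8/79 + 25/79 + 34/79 + 45/79 + 1 = 191/79 ≈ 2.418 bits/symbol.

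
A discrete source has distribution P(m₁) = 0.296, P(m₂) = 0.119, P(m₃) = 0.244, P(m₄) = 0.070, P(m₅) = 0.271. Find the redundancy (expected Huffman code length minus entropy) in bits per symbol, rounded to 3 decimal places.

Entropy H = −Σ p log₂ p ≈ 2.1609 bits.
Huffman merges: 7/100+119/1000→189/1000; 189/1000+61/250→433/1000; 271/1000+37/125→567/1000; 433/1000+567/1000→1. L = 2189/1000 ≈ 2.1890.
L − H = 2.1890 − 2.1609 = 0.028 bits.

0.028 bits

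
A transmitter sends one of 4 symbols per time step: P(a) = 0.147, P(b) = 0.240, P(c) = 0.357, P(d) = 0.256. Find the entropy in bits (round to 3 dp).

H = −Σ pᵢ log₂ pᵢ.
−0.147·log₂(0.147) = 0.4066
−0.240·log₂(0.240) = 0.4941
−0.357·log₂(0.357) = 0.5305
−0.256·log₂(0.256) = 0.5032
Sum ≈ 1.9345 → 1.934 bits.

1.934 bits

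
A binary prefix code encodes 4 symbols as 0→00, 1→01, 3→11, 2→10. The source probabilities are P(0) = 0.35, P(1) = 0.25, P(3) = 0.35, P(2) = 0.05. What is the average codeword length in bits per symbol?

2 bits/symbol

L̄ = Σ pᵢ·ℓᵢ = 0.35·2 + 0.25·2 + 0.35·2 + 0.05·2 = 2 bits/symbol.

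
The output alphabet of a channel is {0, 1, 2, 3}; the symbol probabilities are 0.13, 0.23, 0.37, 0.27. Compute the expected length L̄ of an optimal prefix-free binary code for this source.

1.99 bits/symbol

Repeatedly combine the two least-probable nodes; the expected code length is the sum of the merged weights.
merge 13/100 + 23/100 → 9/25
merge 27/100 + 9/25 → 63/100
merge 37/100 + 63/100 → 1
L = 9/25 + 63/100 + 1 = 199/100 = 1.99 bits/symbol.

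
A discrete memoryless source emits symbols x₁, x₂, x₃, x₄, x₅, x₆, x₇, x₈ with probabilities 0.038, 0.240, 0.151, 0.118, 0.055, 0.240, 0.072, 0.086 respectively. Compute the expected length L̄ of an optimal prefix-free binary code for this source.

2.771 bits/symbol

Repeatedly combine the two least-probable nodes; the expected code length is the sum of the merged weights.
merge 19/500 + 11/200 → 93/1000
merge 9/125 + 43/500 → 79/500
merge 93/1000 + 59/500 → 211/1000
merge 151/1000 + 79/500 → 309/1000
merge 211/1000 + 6/25 → 451/1000
merge 6/25 + 309/1000 → 549/1000
merge 451/1000 + 549/1000 → 1
L = 93/1000 + 79/500 + 211/1000 + 309/1000 + 451/1000 + 549/1000 + 1 = 2771/1000 = 2.771 bits/symbol.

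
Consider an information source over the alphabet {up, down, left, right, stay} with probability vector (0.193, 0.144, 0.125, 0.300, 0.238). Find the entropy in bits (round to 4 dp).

2.2496 bits

H = −Σ pᵢ log₂ pᵢ.
−0.193·log₂(0.193) = 0.4581
−0.144·log₂(0.144) = 0.4026
−0.125·log₂(0.125) = 0.3750
−0.300·log₂(0.300) = 0.5211
−0.238·log₂(0.238) = 0.4929
Sum ≈ 2.2496 → 2.2496 bits.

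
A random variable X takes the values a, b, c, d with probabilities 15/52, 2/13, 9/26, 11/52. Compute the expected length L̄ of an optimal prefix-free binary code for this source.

Repeatedly combine the two least-probable nodes; the expected code length is the sum of the merged weights.
merge 2/13 + 11/52 → 19/52
merge 15/52 + 9/26 → 33/52
merge 19/52 + 33/52 → 1
L = 19/52 + 33/52 + 1 = 2 bits/symbol.

2 bits/symbol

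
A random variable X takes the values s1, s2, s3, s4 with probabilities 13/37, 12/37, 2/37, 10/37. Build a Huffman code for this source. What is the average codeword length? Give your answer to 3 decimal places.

1.973 bits/symbol

Repeatedly combine the two least-probable nodes; the expected code length is the sum of the merged weights.
merge 2/37 + 10/37 → 12/37
merge 12/37 + 12/37 → 24/37
merge 13/37 + 24/37 → 1
L = 12/37 + 24/37 + 1 = 73/37 ≈ 1.973 bits/symbol.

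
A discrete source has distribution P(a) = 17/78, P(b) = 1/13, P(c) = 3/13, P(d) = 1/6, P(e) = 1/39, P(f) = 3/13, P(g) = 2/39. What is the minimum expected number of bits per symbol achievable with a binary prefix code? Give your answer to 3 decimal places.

Repeatedly combine the two least-probable nodes; the expected code length is the sum of the merged weights.
merge 1/39 + 2/39 → 1/13
merge 1/13 + 1/13 → 2/13
merge 2/13 + 1/6 → 25/78
merge 17/78 + 3/13 → 35/78
merge 3/13 + 25/78 → 43/78
merge 35/78 + 43/78 → 1
L = 1/13 + 2/13 + 25/78 + 35/78 + 43/78 + 1 = 199/78 ≈ 2.551 bits/symbol.

2.551 bits/symbol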